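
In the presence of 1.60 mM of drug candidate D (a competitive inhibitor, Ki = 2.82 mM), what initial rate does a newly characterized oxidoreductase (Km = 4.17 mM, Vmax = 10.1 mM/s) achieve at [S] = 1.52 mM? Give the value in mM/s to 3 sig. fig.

With α = 1 + [I]/Ki = 1 + 1.60/2.82 = 1.567, the competitive rate law is v = Vmax[S] / (αKm + [S]).
v = 10.1×1.52 / (1.567×4.17 + 1.52) = 15.35/8.056 = 1.91 mM/s.

1.91 mM/s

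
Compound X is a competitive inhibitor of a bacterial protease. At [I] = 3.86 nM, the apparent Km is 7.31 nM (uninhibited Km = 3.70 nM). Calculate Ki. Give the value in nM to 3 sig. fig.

Competitive: Km,app = α·Km with α = 1 + [I]/Ki.
α = Km,app/Km = 7.31/3.70 = 1.976.
Ki = [I]/(α − 1) = 3.86/0.9757 = 3.96 nM.

3.96 nM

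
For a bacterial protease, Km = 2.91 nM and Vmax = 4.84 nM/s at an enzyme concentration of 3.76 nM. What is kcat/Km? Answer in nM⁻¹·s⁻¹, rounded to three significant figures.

kcat = Vmax/[E]total = 4.84/3.76 = 1.29 s⁻¹.
kcat/Km = 1.29/2.91 = 0.442 nM⁻¹·s⁻¹.

0.442 nM⁻¹·s⁻¹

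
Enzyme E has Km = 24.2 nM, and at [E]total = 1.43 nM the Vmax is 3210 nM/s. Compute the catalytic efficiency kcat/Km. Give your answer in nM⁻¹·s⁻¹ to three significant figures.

kcat = Vmax/[E]total = 3210/1.43 = 2240 s⁻¹.
kcat/Km = 2240/24.2 = 92.8 nM⁻¹·s⁻¹.

92.8 nM⁻¹·s⁻¹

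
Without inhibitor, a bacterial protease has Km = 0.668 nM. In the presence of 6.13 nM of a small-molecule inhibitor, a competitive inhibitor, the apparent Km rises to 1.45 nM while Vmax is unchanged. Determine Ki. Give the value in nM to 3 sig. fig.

Competitive: Km,app = α·Km with α = 1 + [I]/Ki.
α = Km,app/Km = 1.45/0.668 = 2.171.
Since α = 1 + [I]/Ki, [I]/Ki = 2.171 − 1 = 1.171 and Ki = 6.13/1.171 = 5.24 nM.

5.24 nM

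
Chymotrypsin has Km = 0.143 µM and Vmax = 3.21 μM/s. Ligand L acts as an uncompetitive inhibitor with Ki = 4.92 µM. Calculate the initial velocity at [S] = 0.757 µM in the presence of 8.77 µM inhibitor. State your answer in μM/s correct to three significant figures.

α = 1 + [I]/Ki = 1 + 8.77/4.92 = 2.783.
For an uncompetitive inhibitor, both parameters are divided by α, giving Vmax/α and Km/α: Km,app = 0.0514 µM, Vmax,app = 1.15 μM/s.
v = Vmax,app·[S]/(Km,app + [S]) = 1.15 × 0.757/(0.0514 + 0.757) = 1.08 μM/s.

1.08 μM/s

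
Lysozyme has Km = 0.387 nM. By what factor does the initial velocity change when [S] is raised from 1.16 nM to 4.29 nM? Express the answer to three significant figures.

Since Vmax cancels, v₂/v₁ = [S]₂(Km+[S]₁) / [S]₁(Km+[S]₂).
= 4.29×(0.387+1.16) / (1.16×(0.387+4.29)) = 6.637/5.425 = 1.22.

1.22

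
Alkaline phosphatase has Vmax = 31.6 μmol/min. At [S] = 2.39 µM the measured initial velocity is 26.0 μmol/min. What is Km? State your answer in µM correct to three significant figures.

0.515 µM

From v = Vmax[S]/(Km+[S]), Km = [S](Vmax − v)/v.
Km = 2.39 × (31.6 − 26.0) / 26.0 = 13.38/26.0 = 0.515 µM.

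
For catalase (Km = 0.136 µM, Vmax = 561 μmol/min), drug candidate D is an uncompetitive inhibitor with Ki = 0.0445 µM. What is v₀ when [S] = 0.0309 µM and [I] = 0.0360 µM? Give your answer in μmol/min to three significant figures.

90.3 μmol/min

With α = 1 + [I]/Ki = 1 + 0.0360/0.0445 = 1.809, the uncompetitive rate law is v = (Vmax/α)·[S] / (Km/α + [S]).
v = (561/1.809)×0.0309 / (0.136/1.809 + 0.0309) = 9.583/0.1061 = 90.3 μmol/min.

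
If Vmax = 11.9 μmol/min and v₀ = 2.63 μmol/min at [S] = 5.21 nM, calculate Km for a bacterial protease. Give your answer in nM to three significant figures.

From v = Vmax[S]/(Km+[S]), Km = [S](Vmax − v)/v.
Km = 5.21 × (11.9 − 2.63) / 2.63 = 48.30/2.63 = 18.4 nM.

18.4 nM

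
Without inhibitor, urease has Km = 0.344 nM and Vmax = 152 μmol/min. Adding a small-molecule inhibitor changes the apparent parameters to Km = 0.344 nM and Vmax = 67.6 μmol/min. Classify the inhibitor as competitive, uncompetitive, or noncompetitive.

noncompetitive

Vmax decreases (152 → 67.6 μmol/min) while Km is unchanged — pure noncompetitive inhibition.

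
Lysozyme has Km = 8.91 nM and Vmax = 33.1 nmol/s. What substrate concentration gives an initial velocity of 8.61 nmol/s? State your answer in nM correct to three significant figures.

3.13 nM

The required fractional saturation is v/Vmax = 8.61/33.1 = 0.2601.
Then [S]/(Km+[S]) = 0.2601 ⇒ [S] = 8.91 × 0.2601/(1 − 0.2601) = 3.13 nM.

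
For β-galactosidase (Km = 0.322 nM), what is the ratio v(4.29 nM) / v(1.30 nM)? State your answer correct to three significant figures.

1.16

Since Vmax cancels, v₂/v₁ = [S]₂(Km+[S]₁) / [S]₁(Km+[S]₂).
= 4.29×(0.322+1.30) / (1.30×(0.322+4.29)) = 6.958/5.996 = 1.16.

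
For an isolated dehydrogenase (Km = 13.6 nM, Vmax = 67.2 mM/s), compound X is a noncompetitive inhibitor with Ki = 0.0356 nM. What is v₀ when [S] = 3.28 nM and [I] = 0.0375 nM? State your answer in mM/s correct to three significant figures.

6.36 mM/s

With α = 1 + [I]/Ki = 1 + 0.0375/0.0356 = 2.053, the noncompetitive rate law is v = (Vmax/α)·[S] / (Km + [S]).
v = (67.2/2.053)×3.28 / (13.6 + 3.28) = 107.3/16.88 = 6.36 mM/s.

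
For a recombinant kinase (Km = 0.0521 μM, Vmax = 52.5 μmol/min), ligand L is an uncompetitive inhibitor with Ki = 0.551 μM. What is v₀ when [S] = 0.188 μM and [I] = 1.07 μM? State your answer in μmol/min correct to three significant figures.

16.3 μmol/min

With α = 1 + [I]/Ki = 1 + 1.07/0.551 = 2.942, the uncompetitive rate law is v = (Vmax/α)·[S] / (Km/α + [S]).
v = (52.5/2.942)×0.188 / (0.0521/2.942 + 0.188) = 3.355/0.2057 = 16.3 μmol/min.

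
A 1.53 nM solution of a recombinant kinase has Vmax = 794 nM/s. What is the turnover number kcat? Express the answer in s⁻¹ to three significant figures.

519 s⁻¹

kcat = Vmax/[E]total = 794 nM/s / 1.53 nM = 519 s⁻¹.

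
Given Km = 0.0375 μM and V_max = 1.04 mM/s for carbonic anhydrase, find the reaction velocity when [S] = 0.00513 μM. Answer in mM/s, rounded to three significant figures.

0.125 mM/s

[S]/(Km+[S]) = 0.00513/0.04263 = 0.1203, the fractional saturation.
v = 0.1203 × Vmax = 0.1203 × 1.04 = 0.125 mM/s.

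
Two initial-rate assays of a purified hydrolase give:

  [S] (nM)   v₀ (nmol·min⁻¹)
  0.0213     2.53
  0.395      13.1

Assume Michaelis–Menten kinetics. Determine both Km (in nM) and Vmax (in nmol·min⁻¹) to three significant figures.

Km = 0.123 nM; Vmax = 17.2 nmol·min⁻¹

From v = Vmax[S]/(Km+[S]), each point gives Vmax = v(Km+[S])/[S].
Equating: 2.53(Km+0.0213)/0.0213 = 13.1(Km+0.395)/0.395.
118.8·Km + 2.53 = 33.16·Km + 13.1, so (118.8 − 33.16)·Km = 13.1 − 2.53.
Km = 10.57/85.61 = 0.123 nM; then Vmax = 2.53(0.123+0.0213)/0.0213 = 17.2 nmol·min⁻¹.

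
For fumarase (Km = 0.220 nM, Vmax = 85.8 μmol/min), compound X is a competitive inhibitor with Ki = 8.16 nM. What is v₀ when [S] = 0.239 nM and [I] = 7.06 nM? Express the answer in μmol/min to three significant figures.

31.6 μmol/min

With α = 1 + [I]/Ki = 1 + 7.06/8.16 = 1.865, the competitive rate law is v = Vmax[S] / (αKm + [S]).
v = 85.8×0.239 / (1.865×0.220 + 0.239) = 20.51/0.6493 = 31.6 μmol/min.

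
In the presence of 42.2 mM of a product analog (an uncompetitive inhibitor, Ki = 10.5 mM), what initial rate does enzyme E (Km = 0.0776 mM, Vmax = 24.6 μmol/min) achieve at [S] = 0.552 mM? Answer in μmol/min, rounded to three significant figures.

α = 1 + [I]/Ki = 1 + 42.2/10.5 = 5.019.
For an uncompetitive inhibitor, both parameters are divided by α, giving Vmax/α and Km/α: Km,app = 0.0155 mM, Vmax,app = 4.90 μmol/min.
v = Vmax,app·[S]/(Km,app + [S]) = 4.90 × 0.552/(0.0155 + 0.552) = 4.77 μmol/min.

4.77 μmol/min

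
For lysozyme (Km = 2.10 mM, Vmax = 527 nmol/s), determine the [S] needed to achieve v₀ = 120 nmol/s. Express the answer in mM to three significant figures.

The required fractional saturation is v/Vmax = 120/527 = 0.2277.
Then [S]/(Km+[S]) = 0.2277 ⇒ [S] = 2.10 × 0.2277/(1 − 0.2277) = 0.619 mM.

0.619 mM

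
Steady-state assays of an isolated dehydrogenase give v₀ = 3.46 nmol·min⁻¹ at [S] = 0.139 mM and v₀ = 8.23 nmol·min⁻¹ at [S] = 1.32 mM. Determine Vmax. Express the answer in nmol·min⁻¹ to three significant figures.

In reciprocal form, 1/v = (Km/Vmax)·(1/[S]) + 1/Vmax. The two points give (1/[S], 1/v) = (7.194, 0.2890) and (0.7576, 0.1215).
Slope = (0.2890 − 0.1215)/(7.194 − 0.7576) = 0.02602; intercept = 0.2890 − 0.02602×7.194 = 0.1018.
Vmax = 1/intercept = 9.82 nmol·min⁻¹; Km = slope × Vmax = 0.02602 × 9.82 = 0.256 mM.

9.82 nmol·min⁻¹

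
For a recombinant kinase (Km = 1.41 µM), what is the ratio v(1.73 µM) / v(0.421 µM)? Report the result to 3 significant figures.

2.40

The fractional saturations are [S]/(Km+[S]) = 0.421/1.831 = 0.2299 and 1.73/3.140 = 0.5510.
v₂/v₁ is just their ratio: 0.5510/0.2299 = 2.40.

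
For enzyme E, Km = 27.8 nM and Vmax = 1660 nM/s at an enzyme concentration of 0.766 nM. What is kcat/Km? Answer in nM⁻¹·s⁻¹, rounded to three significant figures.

kcat = Vmax/[E]total = 1660/0.766 = 2170 s⁻¹.
kcat/Km = 2170/27.8 = 78.0 nM⁻¹·s⁻¹.

78.0 nM⁻¹·s⁻¹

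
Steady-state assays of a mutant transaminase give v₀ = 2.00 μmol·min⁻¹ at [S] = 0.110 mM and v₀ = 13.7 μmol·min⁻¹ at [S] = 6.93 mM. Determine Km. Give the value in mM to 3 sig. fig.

From v = Vmax[S]/(Km+[S]), each point gives Vmax = v(Km+[S])/[S].
Equating: 2.00(Km+0.110)/0.110 = 13.7(Km+6.93)/6.93.
18.18·Km + 2.00 = 1.977·Km + 13.7, so (18.18 − 1.977)·Km = 13.7 − 2.00.
Km = 11.70/16.20 = 0.722 mM; then Vmax = 2.00(0.722+0.110)/0.110 = 15.1 μmol·min⁻¹.

0.722 mM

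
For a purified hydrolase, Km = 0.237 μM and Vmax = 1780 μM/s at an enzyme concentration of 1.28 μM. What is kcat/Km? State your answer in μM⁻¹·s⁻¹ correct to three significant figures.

5870 μM⁻¹·s⁻¹

kcat = Vmax/[E]total = 1780/1.28 = 1390 s⁻¹.
kcat/Km = 1390/0.237 = 5870 μM⁻¹·s⁻¹.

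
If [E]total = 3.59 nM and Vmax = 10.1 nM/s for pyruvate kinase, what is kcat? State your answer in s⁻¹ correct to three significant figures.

kcat = Vmax/[E]total = 10.1 nM/s / 3.59 nM = 2.81 s⁻¹.

2.81 s⁻¹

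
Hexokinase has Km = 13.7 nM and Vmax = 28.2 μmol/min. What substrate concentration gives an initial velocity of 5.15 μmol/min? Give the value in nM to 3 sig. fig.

3.06 nM

The required fractional saturation is v/Vmax = 5.15/28.2 = 0.1826.
Then [S]/(Km+[S]) = 0.1826 ⇒ [S] = 13.7 × 0.1826/(1 − 0.1826) = 3.06 nM.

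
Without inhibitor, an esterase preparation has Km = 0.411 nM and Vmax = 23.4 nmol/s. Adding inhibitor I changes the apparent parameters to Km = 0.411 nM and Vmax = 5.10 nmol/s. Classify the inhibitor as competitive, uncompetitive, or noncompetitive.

noncompetitive

Vmax decreases (23.4 → 5.10 nmol/s) while Km is unchanged — pure noncompetitive inhibition.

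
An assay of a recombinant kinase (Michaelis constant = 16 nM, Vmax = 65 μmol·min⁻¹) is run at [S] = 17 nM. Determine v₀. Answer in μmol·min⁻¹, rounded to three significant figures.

33.5 μmol·min⁻¹

[S]/(Km+[S]) = 17/33.00 = 0.5152, the fractional saturation.
v = 0.5152 × Vmax = 0.5152 × 65 = 33.5 μmol·min⁻¹.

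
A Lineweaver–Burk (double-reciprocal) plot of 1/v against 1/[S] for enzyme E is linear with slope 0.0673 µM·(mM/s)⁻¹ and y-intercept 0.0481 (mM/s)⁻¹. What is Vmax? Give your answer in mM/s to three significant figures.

The y-intercept of a Lineweaver–Burk plot equals 1/Vmax, so Vmax = 1/0.0481 = 20.8 mM/s.

20.8 mM/s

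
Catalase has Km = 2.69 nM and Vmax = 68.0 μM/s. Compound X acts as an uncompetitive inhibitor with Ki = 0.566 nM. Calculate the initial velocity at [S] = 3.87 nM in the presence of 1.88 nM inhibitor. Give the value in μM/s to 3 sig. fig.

13.6 μM/s

With α = 1 + [I]/Ki = 1 + 1.88/0.566 = 4.322, the uncompetitive rate law is v = (Vmax/α)·[S] / (Km/α + [S]).
v = (68.0/4.322)×3.87 / (2.69/4.322 + 3.87) = 60.89/4.492 = 13.6 μM/s.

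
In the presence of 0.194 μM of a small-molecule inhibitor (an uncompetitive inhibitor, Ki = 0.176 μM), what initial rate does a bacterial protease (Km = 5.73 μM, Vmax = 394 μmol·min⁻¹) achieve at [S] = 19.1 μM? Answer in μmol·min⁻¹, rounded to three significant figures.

With α = 1 + [I]/Ki = 1 + 0.194/0.176 = 2.102, the uncompetitive rate law is v = (Vmax/α)·[S] / (Km/α + [S]).
v = (394/2.102)×19.1 / (5.73/2.102 + 19.1) = 3580/21.83 = 164 μmol·min⁻¹.

164 μmol·min⁻¹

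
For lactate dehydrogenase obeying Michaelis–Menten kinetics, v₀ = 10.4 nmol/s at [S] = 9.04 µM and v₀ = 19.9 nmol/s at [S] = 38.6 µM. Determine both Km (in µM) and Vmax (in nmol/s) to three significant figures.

From v = Vmax[S]/(Km+[S]), each point gives Vmax = v(Km+[S])/[S].
Equating: 10.4(Km+9.04)/9.04 = 19.9(Km+38.6)/38.6.
1.150·Km + 10.4 = 0.5155·Km + 19.9, so (1.150 − 0.5155)·Km = 19.9 − 10.4.
Km = 9.500/0.6349 = 15.0 µM; then Vmax = 10.4(15.0+9.04)/9.04 = 27.6 nmol/s.

Km = 15.0 µM; Vmax = 27.6 nmol/s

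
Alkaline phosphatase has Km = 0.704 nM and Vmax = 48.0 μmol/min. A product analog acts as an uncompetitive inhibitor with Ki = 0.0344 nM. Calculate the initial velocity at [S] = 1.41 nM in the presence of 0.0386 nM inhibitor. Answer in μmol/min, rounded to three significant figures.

With α = 1 + [I]/Ki = 1 + 0.0386/0.0344 = 2.122, the uncompetitive rate law is v = (Vmax/α)·[S] / (Km/α + [S]).
v = (48.0/2.122)×1.41 / (0.704/2.122 + 1.41) = 31.89/1.742 = 18.3 μmol/min.

18.3 μmol/min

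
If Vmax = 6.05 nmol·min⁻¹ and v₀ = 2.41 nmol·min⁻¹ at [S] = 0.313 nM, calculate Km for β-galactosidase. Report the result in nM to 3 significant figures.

v/Vmax = 2.41/6.05 = 0.3983 = [S]/(Km+[S]).
So Km + [S] = [S]/0.3983 = 0.7857 nM, giving Km = 0.7857 − 0.313 = 0.473 nM.

0.473 nM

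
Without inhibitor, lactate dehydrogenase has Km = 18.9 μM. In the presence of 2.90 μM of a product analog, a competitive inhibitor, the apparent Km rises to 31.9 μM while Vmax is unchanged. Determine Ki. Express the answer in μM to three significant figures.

Competitive: Km,app = α·Km with α = 1 + [I]/Ki.
α = Km,app/Km = 31.9/18.9 = 1.688.
Since α = 1 + [I]/Ki, [I]/Ki = 1.688 − 1 = 0.6878 and Ki = 2.90/0.6878 = 4.22 μM.

4.22 μM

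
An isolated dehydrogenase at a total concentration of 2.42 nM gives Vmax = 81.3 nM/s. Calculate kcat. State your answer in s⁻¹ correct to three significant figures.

33.6 s⁻¹

kcat = Vmax/[E]total = 81.3 nM/s / 2.42 nM = 33.6 s⁻¹.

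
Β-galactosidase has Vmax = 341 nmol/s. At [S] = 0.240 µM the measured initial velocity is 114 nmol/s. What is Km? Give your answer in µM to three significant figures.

0.478 µM

From v = Vmax[S]/(Km+[S]), Km = [S](Vmax − v)/v.
Km = 0.240 × (341 − 114) / 114 = 54.48/114 = 0.478 µM.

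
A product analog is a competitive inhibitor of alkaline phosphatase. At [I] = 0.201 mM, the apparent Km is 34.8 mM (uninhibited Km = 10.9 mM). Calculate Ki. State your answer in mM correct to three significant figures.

Competitive: Km,app = α·Km with α = 1 + [I]/Ki.
α = Km,app/Km = 34.8/10.9 = 3.193.
Ki = [I]/(α − 1) = 0.201/2.193 = 0.0917 mM.

0.0917 mM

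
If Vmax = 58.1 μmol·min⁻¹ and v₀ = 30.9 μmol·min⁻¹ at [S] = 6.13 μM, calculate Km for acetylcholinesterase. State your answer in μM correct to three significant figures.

From v = Vmax[S]/(Km+[S]), Km = [S](Vmax − v)/v.
Km = 6.13 × (58.1 − 30.9) / 30.9 = 166.7/30.9 = 5.40 μM.

5.40 μM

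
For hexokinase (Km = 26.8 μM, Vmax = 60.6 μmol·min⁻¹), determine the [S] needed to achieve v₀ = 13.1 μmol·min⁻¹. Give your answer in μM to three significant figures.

7.39 μM

The required fractional saturation is v/Vmax = 13.1/60.6 = 0.2162.
Then [S]/(Km+[S]) = 0.2162 ⇒ [S] = 26.8 × 0.2162/(1 − 0.2162) = 7.39 μM.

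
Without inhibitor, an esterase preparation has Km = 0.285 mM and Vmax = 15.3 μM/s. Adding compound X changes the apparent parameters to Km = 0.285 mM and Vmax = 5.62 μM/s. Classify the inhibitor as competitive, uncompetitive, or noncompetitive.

noncompetitive

Vmax decreases (15.3 → 5.62 μM/s) while Km is unchanged — pure noncompetitive inhibition.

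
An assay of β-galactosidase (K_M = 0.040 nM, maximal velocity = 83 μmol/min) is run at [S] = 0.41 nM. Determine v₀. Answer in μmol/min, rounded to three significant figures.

75.6 μmol/min

v = Vmax·[S]/(Km + [S]) = 83 × 0.41 / (0.040 + 0.41)
  = 34.03 / 0.4500 = 75.6 μmol/min.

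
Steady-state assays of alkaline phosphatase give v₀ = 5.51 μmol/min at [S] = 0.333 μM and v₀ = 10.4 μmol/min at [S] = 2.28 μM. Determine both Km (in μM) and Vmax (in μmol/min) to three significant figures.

Km = 0.408 μM; Vmax = 12.3 μmol/min

In reciprocal form, 1/v = (Km/Vmax)·(1/[S]) + 1/Vmax. The two points give (1/[S], 1/v) = (3.003, 0.1815) and (0.4386, 0.09615).
Slope = (0.1815 − 0.09615)/(3.003 − 0.4386) = 0.03328; intercept = 0.1815 − 0.03328×3.003 = 0.08156.
Vmax = 1/intercept = 12.3 μmol/min; Km = slope × Vmax = 0.03328 × 12.3 = 0.408 μM.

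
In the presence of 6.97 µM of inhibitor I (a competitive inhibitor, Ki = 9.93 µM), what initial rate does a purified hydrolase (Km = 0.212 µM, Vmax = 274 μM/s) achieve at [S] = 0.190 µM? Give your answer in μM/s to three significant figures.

α = 1 + [I]/Ki = 1 + 6.97/9.93 = 1.702.
For a competitive inhibitor, Vmax is unchanged and the apparent Km becomes α·Km: Km,app = 0.361 µM, Vmax,app = 274 μM/s.
v = Vmax,app·[S]/(Km,app + [S]) = 274 × 0.190/(0.361 + 0.190) = 94.5 μM/s.

94.5 μM/s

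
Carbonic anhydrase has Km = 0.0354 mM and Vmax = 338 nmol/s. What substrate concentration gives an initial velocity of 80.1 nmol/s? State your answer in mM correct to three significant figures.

Rearranging v = Vmax[S]/(Km+[S]) gives [S] = Km·v/(Vmax − v).
[S] = 0.0354 × 80.1 / (338 − 80.1) = 2.836/257.9 = 0.0110 mM.

0.0110 mM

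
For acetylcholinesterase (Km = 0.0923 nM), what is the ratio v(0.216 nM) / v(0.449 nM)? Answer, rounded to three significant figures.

0.845

Since Vmax cancels, v₂/v₁ = [S]₂(Km+[S]₁) / [S]₁(Km+[S]₂).
= 0.216×(0.0923+0.449) / (0.449×(0.0923+0.216)) = 0.1169/0.1384 = 0.845.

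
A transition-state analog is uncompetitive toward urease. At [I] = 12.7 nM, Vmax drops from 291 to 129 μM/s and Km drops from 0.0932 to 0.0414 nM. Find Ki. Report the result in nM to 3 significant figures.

10.1 nM

Uncompetitive: Vmax,app = Vmax/α (and Km,app = Km/α) with α = 1 + [I]/Ki.
α = Vmax/Vmax,app = 291/129 = 2.256.
Ki = [I]/(α − 1) = 12.7/1.256 = 10.1 nM.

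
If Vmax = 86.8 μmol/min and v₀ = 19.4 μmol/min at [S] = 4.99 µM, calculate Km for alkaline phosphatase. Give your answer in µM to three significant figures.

From v = Vmax[S]/(Km+[S]), Km = [S](Vmax − v)/v.
Km = 4.99 × (86.8 − 19.4) / 19.4 = 336.3/19.4 = 17.3 µM.

17.3 µM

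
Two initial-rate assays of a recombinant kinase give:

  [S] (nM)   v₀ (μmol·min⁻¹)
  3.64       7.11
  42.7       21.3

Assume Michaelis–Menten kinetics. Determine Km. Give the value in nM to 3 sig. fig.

In reciprocal form, 1/v = (Km/Vmax)·(1/[S]) + 1/Vmax. The two points give (1/[S], 1/v) = (0.2747, 0.1406) and (0.02342, 0.04695).
Slope = (0.1406 − 0.04695)/(0.2747 − 0.02342) = 0.3728; intercept = 0.1406 − 0.3728×0.2747 = 0.03822.
Vmax = 1/intercept = 26.2 μmol·min⁻¹; Km = slope × Vmax = 0.3728 × 26.2 = 9.76 nM.

9.76 nM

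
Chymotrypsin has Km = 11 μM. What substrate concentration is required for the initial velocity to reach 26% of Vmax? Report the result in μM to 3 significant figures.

v/Vmax = [S]/(Km+[S]) = 0.26, so [S] = Km·0.26/(1 − 0.26) = 11 × 0.3514.
[S] = 3.86 μM.

3.86 μM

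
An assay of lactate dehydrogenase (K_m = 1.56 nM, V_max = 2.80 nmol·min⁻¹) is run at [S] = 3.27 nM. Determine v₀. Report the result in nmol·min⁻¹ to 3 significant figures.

1.90 nmol·min⁻¹

v = Vmax·[S]/(Km + [S]) = 2.80 × 3.27 / (1.56 + 3.27)
  = 9.156 / 4.830 = 1.90 nmol·min⁻¹.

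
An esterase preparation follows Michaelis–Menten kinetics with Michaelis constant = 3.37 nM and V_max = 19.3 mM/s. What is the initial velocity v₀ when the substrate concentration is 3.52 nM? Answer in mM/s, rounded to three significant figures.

v = Vmax·[S]/(Km + [S]) = 19.3 × 3.52 / (3.37 + 3.52)
  = 67.94 / 6.890 = 9.86 mM/s.

9.86 mM/s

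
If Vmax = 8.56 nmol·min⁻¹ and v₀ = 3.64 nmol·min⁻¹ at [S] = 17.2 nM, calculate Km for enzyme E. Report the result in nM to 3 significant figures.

From v = Vmax[S]/(Km+[S]), Km = [S](Vmax − v)/v.
Km = 17.2 × (8.56 − 3.64) / 3.64 = 84.62/3.64 = 23.2 nM.

23.2 nM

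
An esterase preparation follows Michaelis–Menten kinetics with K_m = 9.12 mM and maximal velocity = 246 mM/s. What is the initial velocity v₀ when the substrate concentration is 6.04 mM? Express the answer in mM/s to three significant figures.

98.0 mM/s

v = Vmax·[S]/(Km + [S]) = 246 × 6.04 / (9.12 + 6.04)
  = 1486 / 15.16 = 98.0 mM/s.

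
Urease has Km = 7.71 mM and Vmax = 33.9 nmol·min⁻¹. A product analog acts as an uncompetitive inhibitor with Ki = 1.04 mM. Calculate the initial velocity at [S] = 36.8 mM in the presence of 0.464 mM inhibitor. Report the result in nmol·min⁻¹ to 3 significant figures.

20.5 nmol·min⁻¹

α = 1 + [I]/Ki = 1 + 0.464/1.04 = 1.446.
For an uncompetitive inhibitor, both parameters are divided by α, giving Vmax/α and Km/α: Km,app = 5.33 mM, Vmax,app = 23.4 nmol·min⁻¹.
v = Vmax,app·[S]/(Km,app + [S]) = 23.4 × 36.8/(5.33 + 36.8) = 20.5 nmol·min⁻¹.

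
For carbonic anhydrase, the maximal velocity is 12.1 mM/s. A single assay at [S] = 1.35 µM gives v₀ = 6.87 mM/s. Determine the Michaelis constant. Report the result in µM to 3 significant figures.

v/Vmax = 6.87/12.1 = 0.5678 = [S]/(Km+[S]).
So Km + [S] = [S]/0.5678 = 2.378 µM, giving Km = 2.378 − 1.35 = 1.03 µM.

1.03 µM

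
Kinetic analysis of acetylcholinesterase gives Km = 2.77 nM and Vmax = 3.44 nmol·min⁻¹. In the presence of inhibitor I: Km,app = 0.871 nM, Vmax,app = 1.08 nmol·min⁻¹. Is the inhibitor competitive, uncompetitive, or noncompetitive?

uncompetitive

Both Km and Vmax decrease by the same factor (~3.18-fold) — characteristic of uncompetitive inhibition.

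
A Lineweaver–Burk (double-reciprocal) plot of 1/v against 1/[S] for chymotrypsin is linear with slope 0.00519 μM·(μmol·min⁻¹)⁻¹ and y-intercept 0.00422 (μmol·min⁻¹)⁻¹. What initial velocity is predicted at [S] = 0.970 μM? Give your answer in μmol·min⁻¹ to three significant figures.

The y-intercept is 1/Vmax, so Vmax = 1/0.00422 = 237 μmol·min⁻¹.
The slope is Km/Vmax, so Km = 0.00519 × 237 = 1.23 μM.
Then v = 237 × 0.970/(1.23 + 0.970) = 104 μmol·min⁻¹.

104 μmol·min⁻¹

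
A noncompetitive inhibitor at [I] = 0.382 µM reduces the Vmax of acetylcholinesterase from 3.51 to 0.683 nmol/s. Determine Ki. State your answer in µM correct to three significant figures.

Noncompetitive: Vmax,app = Vmax/α with α = 1 + [I]/Ki.
α = Vmax/Vmax,app = 3.51/0.683 = 5.139.
Ki = [I]/(α − 1) = 0.382/4.139 = 0.0923 µM.

0.0923 µM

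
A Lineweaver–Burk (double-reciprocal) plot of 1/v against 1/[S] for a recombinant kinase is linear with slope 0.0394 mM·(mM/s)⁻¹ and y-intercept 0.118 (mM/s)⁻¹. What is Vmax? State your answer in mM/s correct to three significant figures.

8.47 mM/s

The y-intercept of a Lineweaver–Burk plot equals 1/Vmax, so Vmax = 1/0.118 = 8.47 mM/s.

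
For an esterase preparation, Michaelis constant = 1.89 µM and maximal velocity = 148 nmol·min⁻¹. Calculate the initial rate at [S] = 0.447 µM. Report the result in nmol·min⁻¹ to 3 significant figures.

v = Vmax·[S]/(Km + [S]) = 148 × 0.447 / (1.89 + 0.447)
  = 66.16 / 2.337 = 28.3 nmol·min⁻¹.

28.3 nmol·min⁻¹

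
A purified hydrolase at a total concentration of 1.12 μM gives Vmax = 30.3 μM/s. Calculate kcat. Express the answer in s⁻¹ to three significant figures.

kcat = Vmax/[E]total = 30.3 μM/s / 1.12 μM = 27.1 s⁻¹.

27.1 s⁻¹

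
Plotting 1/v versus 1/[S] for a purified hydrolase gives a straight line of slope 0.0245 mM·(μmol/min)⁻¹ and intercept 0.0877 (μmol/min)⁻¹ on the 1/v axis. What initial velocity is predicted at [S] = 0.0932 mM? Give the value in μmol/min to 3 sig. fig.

The y-intercept is 1/Vmax, so Vmax = 1/0.0877 = 11.4 μmol/min.
The slope is Km/Vmax, so Km = 0.0245 × 11.4 = 0.279 mM.
Then v = 11.4 × 0.0932/(0.279 + 0.0932) = 2.85 μmol/min.

2.85 μmol/min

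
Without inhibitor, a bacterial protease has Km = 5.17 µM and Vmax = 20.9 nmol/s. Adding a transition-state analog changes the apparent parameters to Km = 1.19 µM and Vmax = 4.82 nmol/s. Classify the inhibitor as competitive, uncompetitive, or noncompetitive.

uncompetitive

Both Km and Vmax decrease by the same factor (~4.34-fold) — characteristic of uncompetitive inhibition.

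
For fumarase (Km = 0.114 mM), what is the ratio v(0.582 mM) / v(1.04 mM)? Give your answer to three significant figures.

0.928

The fractional saturations are [S]/(Km+[S]) = 1.04/1.154 = 0.9012 and 0.582/0.6960 = 0.8362.
v₂/v₁ is just their ratio: 0.8362/0.9012 = 0.928.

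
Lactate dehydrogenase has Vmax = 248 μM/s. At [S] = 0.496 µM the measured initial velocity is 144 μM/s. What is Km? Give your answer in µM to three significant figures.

0.358 µM

From v = Vmax[S]/(Km+[S]), Km = [S](Vmax − v)/v.
Km = 0.496 × (248 − 144) / 144 = 51.58/144 = 0.358 µM.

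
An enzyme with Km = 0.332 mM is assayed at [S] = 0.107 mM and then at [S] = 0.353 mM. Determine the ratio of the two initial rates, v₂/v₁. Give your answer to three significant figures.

The fractional saturations are [S]/(Km+[S]) = 0.107/0.4390 = 0.2437 and 0.353/0.6850 = 0.5153.
v₂/v₁ is just their ratio: 0.5153/0.2437 = 2.11.

2.11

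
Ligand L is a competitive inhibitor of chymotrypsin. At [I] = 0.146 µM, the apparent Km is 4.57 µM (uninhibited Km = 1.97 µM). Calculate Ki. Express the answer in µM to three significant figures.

Competitive: Km,app = α·Km with α = 1 + [I]/Ki.
α = Km,app/Km = 4.57/1.97 = 2.320.
Ki = [I]/(α − 1) = 0.146/1.320 = 0.111 µM.

0.111 µM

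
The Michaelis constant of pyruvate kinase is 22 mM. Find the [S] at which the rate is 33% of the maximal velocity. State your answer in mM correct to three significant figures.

v/Vmax = [S]/(Km+[S]) = 0.33, so [S] = Km·0.33/(1 − 0.33) = 22 × 0.4925.
[S] = 10.8 mM.

10.8 mM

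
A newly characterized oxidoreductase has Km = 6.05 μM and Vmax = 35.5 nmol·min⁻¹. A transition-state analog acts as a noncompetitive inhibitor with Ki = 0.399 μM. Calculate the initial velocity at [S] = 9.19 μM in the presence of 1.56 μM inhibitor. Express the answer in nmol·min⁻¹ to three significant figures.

4.36 nmol·min⁻¹

α = 1 + [I]/Ki = 1 + 1.56/0.399 = 4.910.
For a noncompetitive inhibitor, Vmax is reduced to Vmax/α while Km is unchanged: Km,app = 6.05 μM, Vmax,app = 7.23 nmol·min⁻¹.
v = Vmax,app·[S]/(Km,app + [S]) = 7.23 × 9.19/(6.05 + 9.19) = 4.36 nmol·min⁻¹.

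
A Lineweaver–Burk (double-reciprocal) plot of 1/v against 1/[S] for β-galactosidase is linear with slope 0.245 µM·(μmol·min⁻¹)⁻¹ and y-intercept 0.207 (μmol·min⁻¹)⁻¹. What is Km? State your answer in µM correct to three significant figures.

y-intercept = 1/Vmax ⇒ Vmax = 4.83 μmol·min⁻¹; slope = Km/Vmax ⇒ Km = slope × Vmax.
Km = 0.245 × 4.83 = 1.18 µM.

1.18 µM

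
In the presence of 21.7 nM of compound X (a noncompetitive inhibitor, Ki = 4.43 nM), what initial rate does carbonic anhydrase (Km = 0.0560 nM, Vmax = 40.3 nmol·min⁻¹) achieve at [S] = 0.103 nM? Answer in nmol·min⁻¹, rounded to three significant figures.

α = 1 + [I]/Ki = 1 + 21.7/4.43 = 5.898.
For a noncompetitive inhibitor, Vmax is reduced to Vmax/α while Km is unchanged: Km,app = 0.0560 nM, Vmax,app = 6.83 nmol·min⁻¹.
v = Vmax,app·[S]/(Km,app + [S]) = 6.83 × 0.103/(0.0560 + 0.103) = 4.43 nmol·min⁻¹.

4.43 nmol·min⁻¹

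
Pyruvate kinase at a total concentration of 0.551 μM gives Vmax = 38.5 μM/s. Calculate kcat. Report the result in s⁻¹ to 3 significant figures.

kcat = Vmax/[E]total = 38.5 μM/s / 0.551 μM = 69.9 s⁻¹.

69.9 s⁻¹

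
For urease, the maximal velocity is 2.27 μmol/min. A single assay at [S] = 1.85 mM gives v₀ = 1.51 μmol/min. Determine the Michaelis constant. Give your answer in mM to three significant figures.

v/Vmax = 1.51/2.27 = 0.6652 = [S]/(Km+[S]).
So Km + [S] = [S]/0.6652 = 2.781 mM, giving Km = 2.781 − 1.85 = 0.931 mM.

0.931 mM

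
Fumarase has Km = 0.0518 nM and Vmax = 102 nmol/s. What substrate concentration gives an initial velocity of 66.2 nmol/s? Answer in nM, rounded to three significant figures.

0.0958 nM

The required fractional saturation is v/Vmax = 66.2/102 = 0.6490.
Then [S]/(Km+[S]) = 0.6490 ⇒ [S] = 0.0518 × 0.6490/(1 − 0.6490) = 0.0958 nM.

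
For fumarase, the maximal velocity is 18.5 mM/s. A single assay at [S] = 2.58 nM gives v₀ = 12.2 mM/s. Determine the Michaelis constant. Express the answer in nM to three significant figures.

v/Vmax = 12.2/18.5 = 0.6595 = [S]/(Km+[S]).
So Km + [S] = [S]/0.6595 = 3.912 nM, giving Km = 3.912 − 2.58 = 1.33 nM.

1.33 nM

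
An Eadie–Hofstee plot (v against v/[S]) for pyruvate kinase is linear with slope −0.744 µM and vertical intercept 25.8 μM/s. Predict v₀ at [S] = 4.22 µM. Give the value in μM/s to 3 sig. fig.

21.9 μM/s

In the Eadie–Hofstee form v = Vmax − Km·(v/[S]), the slope is −Km and the intercept is Vmax, so Km = 0.744 µM and Vmax = 25.8 μM/s.
v = 25.8 × 4.22/(0.744 + 4.22) = 21.9 μM/s.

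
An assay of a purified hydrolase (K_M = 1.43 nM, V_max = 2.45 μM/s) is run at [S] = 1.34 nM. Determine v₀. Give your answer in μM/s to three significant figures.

v = Vmax·[S]/(Km + [S]) = 2.45 × 1.34 / (1.43 + 1.34)
  = 3.283 / 2.770 = 1.19 μM/s.

1.19 μM/s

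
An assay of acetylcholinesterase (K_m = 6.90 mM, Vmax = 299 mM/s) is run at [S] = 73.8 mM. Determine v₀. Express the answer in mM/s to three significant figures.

273 mM/s

v = Vmax·[S]/(Km + [S]) = 299 × 73.8 / (6.90 + 73.8)
  = 22070 / 80.70 = 273 mM/s.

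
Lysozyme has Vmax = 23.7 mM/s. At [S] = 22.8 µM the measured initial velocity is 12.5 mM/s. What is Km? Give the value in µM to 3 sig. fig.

20.4 µM

From v = Vmax[S]/(Km+[S]), Km = [S](Vmax − v)/v.
Km = 22.8 × (23.7 − 12.5) / 12.5 = 255.4/12.5 = 20.4 µM.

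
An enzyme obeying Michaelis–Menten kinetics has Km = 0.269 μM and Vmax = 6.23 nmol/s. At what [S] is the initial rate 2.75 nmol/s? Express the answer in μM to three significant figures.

The required fractional saturation is v/Vmax = 2.75/6.23 = 0.4414.
Then [S]/(Km+[S]) = 0.4414 ⇒ [S] = 0.269 × 0.4414/(1 − 0.4414) = 0.213 μM.

0.213 μM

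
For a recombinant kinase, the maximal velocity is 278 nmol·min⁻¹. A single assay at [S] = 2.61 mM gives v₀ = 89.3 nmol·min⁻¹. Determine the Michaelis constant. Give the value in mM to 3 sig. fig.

5.52 mM

From v = Vmax[S]/(Km+[S]), Km = [S](Vmax − v)/v.
Km = 2.61 × (278 − 89.3) / 89.3 = 492.5/89.3 = 5.52 mM.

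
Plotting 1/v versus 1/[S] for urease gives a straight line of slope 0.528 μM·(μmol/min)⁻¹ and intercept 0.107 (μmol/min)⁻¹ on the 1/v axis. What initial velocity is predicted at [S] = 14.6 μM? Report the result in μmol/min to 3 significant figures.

The y-intercept is 1/Vmax, so Vmax = 1/0.107 = 9.35 μmol/min.
The slope is Km/Vmax, so Km = 0.528 × 9.35 = 4.93 μM.
Then v = 9.35 × 14.6/(4.93 + 14.6) = 6.98 μmol/min.

6.98 μmol/min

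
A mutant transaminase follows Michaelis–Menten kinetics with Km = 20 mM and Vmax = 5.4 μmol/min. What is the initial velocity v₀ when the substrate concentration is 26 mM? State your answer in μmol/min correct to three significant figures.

v = Vmax·[S]/(Km + [S]) = 5.4 × 26 / (20 + 26)
  = 140.4 / 46.00 = 3.05 μmol/min.

3.05 μmol/min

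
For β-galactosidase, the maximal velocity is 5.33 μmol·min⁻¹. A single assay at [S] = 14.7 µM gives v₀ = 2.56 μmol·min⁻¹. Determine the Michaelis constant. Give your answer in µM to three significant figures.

From v = Vmax[S]/(Km+[S]), Km = [S](Vmax − v)/v.
Km = 14.7 × (5.33 − 2.56) / 2.56 = 40.72/2.56 = 15.9 µM.

15.9 µM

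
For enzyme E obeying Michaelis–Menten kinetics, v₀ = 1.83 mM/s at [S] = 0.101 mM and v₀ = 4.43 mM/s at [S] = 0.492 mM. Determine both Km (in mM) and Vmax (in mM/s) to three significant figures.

Km = 0.285 mM; Vmax = 7.00 mM/s

In reciprocal form, 1/v = (Km/Vmax)·(1/[S]) + 1/Vmax. The two points give (1/[S], 1/v) = (9.901, 0.5464) and (2.033, 0.2257).
Slope = (0.5464 − 0.2257)/(9.901 − 2.033) = 0.04076; intercept = 0.5464 − 0.04076×9.901 = 0.1429.
Vmax = 1/intercept = 7.00 mM/s; Km = slope × Vmax = 0.04076 × 7.00 = 0.285 mM.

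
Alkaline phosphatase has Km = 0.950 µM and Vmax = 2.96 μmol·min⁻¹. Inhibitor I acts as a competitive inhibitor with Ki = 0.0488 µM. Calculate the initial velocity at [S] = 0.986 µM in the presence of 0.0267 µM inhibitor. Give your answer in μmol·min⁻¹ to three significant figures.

1.19 μmol·min⁻¹

α = 1 + [I]/Ki = 1 + 0.0267/0.0488 = 1.547.
For a competitive inhibitor, Vmax is unchanged and the apparent Km becomes α·Km: Km,app = 1.47 µM, Vmax,app = 2.96 μmol·min⁻¹.
v = Vmax,app·[S]/(Km,app + [S]) = 2.96 × 0.986/(1.47 + 0.986) = 1.19 μmol·min⁻¹.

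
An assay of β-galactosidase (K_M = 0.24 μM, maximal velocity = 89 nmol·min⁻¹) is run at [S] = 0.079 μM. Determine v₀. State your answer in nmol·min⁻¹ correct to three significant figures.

22.0 nmol·min⁻¹

v = Vmax·[S]/(Km + [S]) = 89 × 0.079 / (0.24 + 0.079)
  = 7.031 / 0.3190 = 22.0 nmol·min⁻¹.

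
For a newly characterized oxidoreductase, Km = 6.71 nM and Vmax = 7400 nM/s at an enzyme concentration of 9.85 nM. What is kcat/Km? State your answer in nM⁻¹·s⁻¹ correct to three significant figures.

kcat = Vmax/[E]total = 7400/9.85 = 751 s⁻¹.
kcat/Km = 751/6.71 = 112 nM⁻¹·s⁻¹.

112 nM⁻¹·s⁻¹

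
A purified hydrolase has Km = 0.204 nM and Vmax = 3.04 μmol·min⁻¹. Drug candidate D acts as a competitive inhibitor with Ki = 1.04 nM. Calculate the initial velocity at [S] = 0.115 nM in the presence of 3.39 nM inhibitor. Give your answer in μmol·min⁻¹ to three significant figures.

0.355 μmol·min⁻¹

α = 1 + [I]/Ki = 1 + 3.39/1.04 = 4.260.
For a competitive inhibitor, Vmax is unchanged and the apparent Km becomes α·Km: Km,app = 0.869 nM, Vmax,app = 3.04 μmol·min⁻¹.
v = Vmax,app·[S]/(Km,app + [S]) = 3.04 × 0.115/(0.869 + 0.115) = 0.355 μmol·min⁻¹.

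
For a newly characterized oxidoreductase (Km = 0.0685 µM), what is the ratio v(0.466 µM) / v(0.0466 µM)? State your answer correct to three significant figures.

2.15

The fractional saturations are [S]/(Km+[S]) = 0.0466/0.1151 = 0.4049 and 0.466/0.5345 = 0.8718.
v₂/v₁ is just their ratio: 0.8718/0.4049 = 2.15.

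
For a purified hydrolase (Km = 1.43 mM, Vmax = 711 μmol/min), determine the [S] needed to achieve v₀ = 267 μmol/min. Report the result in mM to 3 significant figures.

0.860 mM

Rearranging v = Vmax[S]/(Km+[S]) gives [S] = Km·v/(Vmax − v).
[S] = 1.43 × 267 / (711 − 267) = 381.8/444.0 = 0.860 mM.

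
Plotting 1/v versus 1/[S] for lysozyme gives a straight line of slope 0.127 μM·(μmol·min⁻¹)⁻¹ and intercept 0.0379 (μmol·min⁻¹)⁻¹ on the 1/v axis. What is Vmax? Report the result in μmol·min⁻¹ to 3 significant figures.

26.4 μmol·min⁻¹

The y-intercept of a Lineweaver–Burk plot equals 1/Vmax, so Vmax = 1/0.0379 = 26.4 μmol·min⁻¹.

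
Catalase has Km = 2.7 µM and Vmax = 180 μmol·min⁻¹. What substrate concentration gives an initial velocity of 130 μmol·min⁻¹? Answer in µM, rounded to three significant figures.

The required fractional saturation is v/Vmax = 130/180 = 0.7222.
Then [S]/(Km+[S]) = 0.7222 ⇒ [S] = 2.7 × 0.7222/(1 − 0.7222) = 7.02 µM.

7.02 µM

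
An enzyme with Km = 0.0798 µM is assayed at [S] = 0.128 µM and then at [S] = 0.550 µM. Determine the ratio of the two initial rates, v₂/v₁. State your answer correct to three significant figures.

1.42

Since Vmax cancels, v₂/v₁ = [S]₂(Km+[S]₁) / [S]₁(Km+[S]₂).
= 0.550×(0.0798+0.128) / (0.128×(0.0798+0.550)) = 0.1143/0.08061 = 1.42.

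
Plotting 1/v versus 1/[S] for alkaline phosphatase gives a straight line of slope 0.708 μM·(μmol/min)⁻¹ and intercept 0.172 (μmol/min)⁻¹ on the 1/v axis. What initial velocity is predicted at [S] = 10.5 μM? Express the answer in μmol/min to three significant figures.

4.18 μmol/min

The y-intercept is 1/Vmax, so Vmax = 1/0.172 = 5.81 μmol/min.
The slope is Km/Vmax, so Km = 0.708 × 5.81 = 4.12 μM.
Then v = 5.81 × 10.5/(4.12 + 10.5) = 4.18 μmol/min.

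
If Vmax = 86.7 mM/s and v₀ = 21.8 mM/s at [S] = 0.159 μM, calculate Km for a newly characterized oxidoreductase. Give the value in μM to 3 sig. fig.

0.473 μM

v/Vmax = 21.8/86.7 = 0.2514 = [S]/(Km+[S]).
So Km + [S] = [S]/0.2514 = 0.6324 μM, giving Km = 0.6324 − 0.159 = 0.473 μM.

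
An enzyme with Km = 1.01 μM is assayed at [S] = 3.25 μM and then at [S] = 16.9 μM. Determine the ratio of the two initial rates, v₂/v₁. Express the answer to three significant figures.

1.24

The fractional saturations are [S]/(Km+[S]) = 3.25/4.260 = 0.7629 and 16.9/17.91 = 0.9436.
v₂/v₁ is just their ratio: 0.9436/0.7629 = 1.24.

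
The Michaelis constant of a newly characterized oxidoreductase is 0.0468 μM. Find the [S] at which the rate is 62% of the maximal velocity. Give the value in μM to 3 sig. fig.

0.0764 μM

v/Vmax = [S]/(Km+[S]) = 0.62, so [S] = Km·0.62/(1 − 0.62) = 0.0468 × 1.632.
[S] = 0.0764 μM.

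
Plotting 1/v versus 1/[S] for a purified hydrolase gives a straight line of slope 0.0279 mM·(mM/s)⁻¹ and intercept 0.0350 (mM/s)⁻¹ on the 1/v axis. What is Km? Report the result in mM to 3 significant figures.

0.797 mM

y-intercept = 1/Vmax ⇒ Vmax = 28.6 mM/s; slope = Km/Vmax ⇒ Km = slope × Vmax.
Km = 0.0279 × 28.6 = 0.797 mM.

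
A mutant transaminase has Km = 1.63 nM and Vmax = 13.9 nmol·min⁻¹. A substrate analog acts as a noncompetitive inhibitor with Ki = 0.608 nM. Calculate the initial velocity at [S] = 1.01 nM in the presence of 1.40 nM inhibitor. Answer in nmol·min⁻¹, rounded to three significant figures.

α = 1 + [I]/Ki = 1 + 1.40/0.608 = 3.303.
For a noncompetitive inhibitor, Vmax is reduced to Vmax/α while Km is unchanged: Km,app = 1.63 nM, Vmax,app = 4.21 nmol·min⁻¹.
v = Vmax,app·[S]/(Km,app + [S]) = 4.21 × 1.01/(1.63 + 1.01) = 1.61 nmol·min⁻¹.

1.61 nmol·min⁻¹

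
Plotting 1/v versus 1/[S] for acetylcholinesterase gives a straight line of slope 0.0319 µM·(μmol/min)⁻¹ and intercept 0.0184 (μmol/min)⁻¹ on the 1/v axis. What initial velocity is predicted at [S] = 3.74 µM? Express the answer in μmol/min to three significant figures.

37.1 μmol/min

The y-intercept is 1/Vmax, so Vmax = 1/0.0184 = 54.3 μmol/min.
The slope is Km/Vmax, so Km = 0.0319 × 54.3 = 1.73 µM.
Then v = 54.3 × 3.74/(1.73 + 3.74) = 37.1 μmol/min.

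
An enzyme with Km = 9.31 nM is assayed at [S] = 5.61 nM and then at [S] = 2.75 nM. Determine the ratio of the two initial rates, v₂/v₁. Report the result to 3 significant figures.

0.606

The fractional saturations are [S]/(Km+[S]) = 5.61/14.92 = 0.3760 and 2.75/12.06 = 0.2280.
v₂/v₁ is just their ratio: 0.2280/0.3760 = 0.606.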